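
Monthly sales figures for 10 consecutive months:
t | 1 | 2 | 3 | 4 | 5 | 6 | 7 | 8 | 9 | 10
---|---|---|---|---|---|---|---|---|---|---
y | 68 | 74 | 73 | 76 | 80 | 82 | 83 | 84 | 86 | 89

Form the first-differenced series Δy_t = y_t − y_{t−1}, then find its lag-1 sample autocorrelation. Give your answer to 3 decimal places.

-0.358

First differences Δy: 6, -1, 3, 4, 2, 1, 1, 2, 3
Mean of differences = 2.3333
Numerator Σ(Δy_t−Δȳ)(Δy_{t+1}−Δȳ) = -11.4444
Denominator Σ(Δy_t−Δȳ)² = 32.0000
r_1(Δy) = -11.4444 / 32.0000 = -0.358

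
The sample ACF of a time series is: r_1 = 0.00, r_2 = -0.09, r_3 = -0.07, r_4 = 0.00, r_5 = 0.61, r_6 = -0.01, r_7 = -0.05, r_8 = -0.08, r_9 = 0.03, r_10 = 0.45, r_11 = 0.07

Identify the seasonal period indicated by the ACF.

The largest autocorrelation is r_5 = 0.61, with a weaker echo at lag 10 (0.45); the remaining lags stay at or below 0.07.
The dominant spike at lag 5 indicates a seasonal period of 5.

5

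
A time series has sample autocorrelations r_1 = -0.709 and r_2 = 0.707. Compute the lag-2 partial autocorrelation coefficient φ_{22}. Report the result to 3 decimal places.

φ_{22} = (r_2 − r_1²) / (1 − r_1²)
r_1² = (-0.709)² = 0.502681
Numerator = 0.707 − 0.5027 = 0.2043; denominator = 1 − 0.5027 = 0.4973
φ_{22} = 0.2043 / 0.4973 = 0.411

0.411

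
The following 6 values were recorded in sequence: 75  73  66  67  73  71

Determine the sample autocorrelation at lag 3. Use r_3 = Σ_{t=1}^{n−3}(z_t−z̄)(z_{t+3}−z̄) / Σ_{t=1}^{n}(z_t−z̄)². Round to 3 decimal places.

-0.186

Mean z̄ = (75 + 73 + 66 + 67 + 73 + 71)/6 = 70.8333
Deviations from mean: 4.1667, 2.1667, -4.8333, -3.8333, 2.1667, 0.1667
Numerator Σ_{t=1}^{3}(z_t−z̄)(z_{t+3}−z̄) = -12.0833
Denominator Σ(z_t−z̄)² = 64.8333
r_3 = -12.0833 / 64.8333 = -0.186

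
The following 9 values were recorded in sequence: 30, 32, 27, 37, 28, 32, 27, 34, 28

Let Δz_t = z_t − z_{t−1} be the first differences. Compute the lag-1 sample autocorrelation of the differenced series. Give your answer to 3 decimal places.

-0.842

First differences Δz: 2, -5, 10, -9, 4, -5, 7, -6
Mean of differences = -0.2500
Numerator Σ(Δz_t−Δz̄)(Δz_{t+1}−Δz̄) = -282.5625
Denominator Σ(Δz_t−Δz̄)² = 335.5000
r_1(Δz) = -282.5625 / 335.5000 = -0.842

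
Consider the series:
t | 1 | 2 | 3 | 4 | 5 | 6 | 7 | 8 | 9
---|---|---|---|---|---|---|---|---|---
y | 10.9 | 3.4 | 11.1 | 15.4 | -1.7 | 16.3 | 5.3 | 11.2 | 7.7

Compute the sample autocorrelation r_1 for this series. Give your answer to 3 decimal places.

-0.723

Mean ȳ = (10.9 + 3.4 + 11.1 + 15.4 − 1.7 + 16.3 + 5.3 + 11.2 + 7.7)/9 = 8.8444
Numerator Σ_{t=1}^{8}(y_t−ȳ)(y_{t+1}−ȳ) = -193.8953
Denominator Σ(y_t−ȳ)² = 268.1222
r_1 = -193.8953 / 268.1222 = -0.723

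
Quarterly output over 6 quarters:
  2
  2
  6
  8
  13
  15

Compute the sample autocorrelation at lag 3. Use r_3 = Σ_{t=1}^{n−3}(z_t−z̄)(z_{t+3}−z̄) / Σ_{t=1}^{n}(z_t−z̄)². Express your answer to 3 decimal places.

Mean z̄ = (2 + 2 + 6 + 8 + 13 + 15)/6 = 7.6667
Σ(z_t−z̄)(z_{t+3}−z̄) = (-1.8889) + (-30.2222) + (-12.2222) = -44.3333
Denominator Σ(z_t−z̄)² = 149.3333
r_3 = -44.3333 / 149.3333 = -0.297

-0.297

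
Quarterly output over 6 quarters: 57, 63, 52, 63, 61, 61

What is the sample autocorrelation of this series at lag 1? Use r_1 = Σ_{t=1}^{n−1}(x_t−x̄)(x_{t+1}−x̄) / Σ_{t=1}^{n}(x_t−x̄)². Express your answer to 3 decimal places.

Mean x̄ = (57 + 63 + 52 + 63 + 61 + 61)/6 = 59.5000
Σ(x_t−x̄)(x_{t+1}−x̄) = (-8.7500) + (-26.2500) + (-26.2500) + (5.2500) + (2.2500) = -53.7500
Denominator Σ(x_t−x̄)² = 91.5000
r_1 = -53.7500 / 91.5000 = -0.587

-0.587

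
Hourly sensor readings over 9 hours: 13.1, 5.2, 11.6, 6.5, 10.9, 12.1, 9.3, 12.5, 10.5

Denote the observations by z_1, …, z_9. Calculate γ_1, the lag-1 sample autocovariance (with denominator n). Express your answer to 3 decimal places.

-3.452

Mean z̄ = (13.1 + 5.2 + 11.6 + 6.5 + 10.9 + 12.1 + 9.3 + 12.5 + 10.5)/9 = 10.1889
Σ_{t=1}^{8}(z_t−z̄)(z_{t+1}−z̄) = -31.0668
γ_1 = -31.0668 / 9 = -3.452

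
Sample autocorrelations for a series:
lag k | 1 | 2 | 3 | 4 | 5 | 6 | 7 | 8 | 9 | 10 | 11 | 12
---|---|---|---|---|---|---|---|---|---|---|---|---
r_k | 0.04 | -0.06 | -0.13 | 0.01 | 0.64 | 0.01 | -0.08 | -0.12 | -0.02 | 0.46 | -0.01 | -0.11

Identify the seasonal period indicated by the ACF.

5

The largest autocorrelation is r_5 = 0.64, with a weaker echo at lag 10 (0.46); the remaining lags stay at or below 0.04.
The dominant spike at lag 5 indicates a seasonal period of 5.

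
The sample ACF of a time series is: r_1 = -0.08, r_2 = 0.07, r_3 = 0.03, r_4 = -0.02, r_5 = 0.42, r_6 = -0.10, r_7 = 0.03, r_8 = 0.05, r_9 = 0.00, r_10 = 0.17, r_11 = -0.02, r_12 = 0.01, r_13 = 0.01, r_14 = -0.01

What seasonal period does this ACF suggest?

5

The largest autocorrelation is r_5 = 0.42, with a weaker echo at lag 10 (0.17); the remaining lags stay at or below 0.07.
The dominant spike at lag 5 indicates a seasonal period of 5.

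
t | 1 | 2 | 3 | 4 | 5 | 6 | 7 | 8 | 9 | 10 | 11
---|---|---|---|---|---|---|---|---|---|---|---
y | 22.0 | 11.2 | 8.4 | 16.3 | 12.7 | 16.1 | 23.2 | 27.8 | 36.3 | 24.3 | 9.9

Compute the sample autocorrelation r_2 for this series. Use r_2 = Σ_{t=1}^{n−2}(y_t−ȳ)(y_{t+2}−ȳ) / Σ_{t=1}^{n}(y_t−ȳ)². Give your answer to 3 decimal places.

Mean ȳ = (22.0 + 11.2 + 8.4 + 16.3 + 12.7 + 16.1 + 23.2 + 27.8 + 36.3 + 24.3 + 9.9)/11 = 18.9273
Numerator Σ_{t=1}^{9}(y_t−ȳ)(y_{t+2}−ȳ) = -25.6833
Denominator Σ(y_t−ȳ)² = 742.8018
r_2 = -25.6833 / 742.8018 = -0.035

-0.035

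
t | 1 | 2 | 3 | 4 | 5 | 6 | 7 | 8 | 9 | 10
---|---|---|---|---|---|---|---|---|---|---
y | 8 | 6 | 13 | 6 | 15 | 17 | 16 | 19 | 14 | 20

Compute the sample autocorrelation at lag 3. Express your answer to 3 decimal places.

0.151

Mean ȳ = (8 + 6 + 13 + 6 + 15 + 17 + 16 + 19 + 14 + 20)/10 = 13.4000
Numerator Σ_{t=1}^{7}(y_t−ȳ)(y_{t+3}−ȳ) = 35.7200
Denominator Σ(y_t−ȳ)² = 236.4000
r_3 = 35.7200 / 236.4000 = 0.151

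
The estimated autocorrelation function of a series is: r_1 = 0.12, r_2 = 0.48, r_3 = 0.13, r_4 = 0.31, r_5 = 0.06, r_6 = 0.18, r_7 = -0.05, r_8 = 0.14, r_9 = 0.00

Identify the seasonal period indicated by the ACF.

2

The largest autocorrelation is r_2 = 0.48, with weaker echoes at lags 4 (0.31) and 6 (0.18); the remaining lags stay at or below 0.14.
The dominant spike at lag 2 indicates a seasonal period of 2.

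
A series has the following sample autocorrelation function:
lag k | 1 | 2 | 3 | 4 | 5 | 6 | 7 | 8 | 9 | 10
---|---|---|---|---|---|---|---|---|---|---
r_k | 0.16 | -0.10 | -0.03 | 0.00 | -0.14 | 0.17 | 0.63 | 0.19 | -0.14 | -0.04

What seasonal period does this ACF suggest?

The largest autocorrelation is r_7 = 0.63; the remaining lags stay at or below 0.19.
The dominant spike at lag 7 indicates a seasonal period of 7.

7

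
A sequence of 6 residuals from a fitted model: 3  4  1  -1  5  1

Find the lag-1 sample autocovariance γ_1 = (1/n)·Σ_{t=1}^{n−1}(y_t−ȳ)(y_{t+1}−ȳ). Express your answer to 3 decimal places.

Mean ȳ = (3 + 4 + 1 − 1 + 5 + 1)/6 = 2.1667
Σ_{t=1}^{5}(y_t−ȳ)(y_{t+1}−ȳ) = -9.1944
γ_1 = -9.1944 / 6 = -1.532

-1.532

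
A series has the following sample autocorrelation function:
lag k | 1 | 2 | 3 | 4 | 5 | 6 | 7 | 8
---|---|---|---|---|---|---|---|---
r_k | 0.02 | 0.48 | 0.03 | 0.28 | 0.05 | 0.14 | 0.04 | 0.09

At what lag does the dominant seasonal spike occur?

The largest autocorrelation is r_2 = 0.48, with a weaker echo at lag 4 (0.28); the remaining lags stay at or below 0.14.
The dominant spike at lag 2 indicates a seasonal period of 2.

2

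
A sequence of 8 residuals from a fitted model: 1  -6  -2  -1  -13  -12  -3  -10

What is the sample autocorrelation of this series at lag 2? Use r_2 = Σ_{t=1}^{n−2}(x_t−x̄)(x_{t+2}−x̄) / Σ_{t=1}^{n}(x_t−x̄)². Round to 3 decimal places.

-0.131

Mean x̄ = (1 − 6 − 2 − 1 − 13 − 12 − 3 − 10)/8 = -5.7500
Numerator Σ_{t=1}^{6}(x_t−x̄)(x_{t+2}−x̄) = -26.1250
Denominator Σ(x_t−x̄)² = 199.5000
r_2 = -26.1250 / 199.5000 = -0.131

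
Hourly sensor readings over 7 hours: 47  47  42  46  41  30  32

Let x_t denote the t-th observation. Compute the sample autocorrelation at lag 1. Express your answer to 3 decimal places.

Mean x̄ = (47 + 47 + 42 + 46 + 41 + 30 + 32)/7 = 40.7143
Deviations from mean: 6.2857, 6.2857, 1.2857, 5.2857, 0.2857, -10.7143, -8.7143
Σ(x_t−x̄)(x_{t+1}−x̄) = (39.5102) + (8.0816) + (6.7959) + (1.5102) + (-3.0612) + (93.3673) = 146.2041
Denominator Σ(x_t−x̄)² = 299.4286
r_1 = 146.2041 / 299.4286 = 0.488

0.488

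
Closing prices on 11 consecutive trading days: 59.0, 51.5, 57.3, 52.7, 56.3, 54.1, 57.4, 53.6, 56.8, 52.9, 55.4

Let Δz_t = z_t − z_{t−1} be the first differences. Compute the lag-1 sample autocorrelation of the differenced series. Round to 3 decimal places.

First differences Δz: -7.5, 5.8, -4.6, 3.6, -2.2, 3.3, -3.8, 3.2, -3.9, 2.5
Mean of differences = -0.3600
Numerator Σ(Δz_t−Δz̄)(Δz_{t+1}−Δz̄) = -148.4756
Denominator Σ(Δz_t−Δz̄)² = 184.5840
r_1(Δz) = -148.4756 / 184.5840 = -0.804

-0.804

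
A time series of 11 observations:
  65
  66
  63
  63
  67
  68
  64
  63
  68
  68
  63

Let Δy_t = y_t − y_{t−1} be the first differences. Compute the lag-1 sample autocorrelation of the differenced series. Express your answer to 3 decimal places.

First differences Δy: 1, -3, 0, 4, 1, -4, -1, 5, 0, -5
Mean of differences = -0.2000
Numerator Σ(Δy_t−Δȳ)(Δy_{t+1}−Δȳ) = -3.6400
Denominator Σ(Δy_t−Δȳ)² = 93.6000
r_1(Δy) = -3.6400 / 93.6000 = -0.039

-0.039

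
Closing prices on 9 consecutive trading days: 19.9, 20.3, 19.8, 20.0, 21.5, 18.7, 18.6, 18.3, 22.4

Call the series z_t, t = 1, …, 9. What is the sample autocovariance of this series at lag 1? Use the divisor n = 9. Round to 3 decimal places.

Mean z̄ = (19.9 + 20.3 + 19.8 + 20.0 + 21.5 + 18.7 + 18.6 + 18.3 + 22.4)/9 = 19.9444
Σ_{t=1}^{8}(z_t−z̄)(z_{t+1}−z̄) = -2.0786
γ_1 = -2.0786 / 9 = -0.231

-0.231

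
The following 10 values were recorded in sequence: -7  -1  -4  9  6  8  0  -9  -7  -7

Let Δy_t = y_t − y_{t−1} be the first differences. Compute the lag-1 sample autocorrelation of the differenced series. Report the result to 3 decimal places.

First differences Δy: 6, -3, 13, -3, 2, -8, -9, 2, 0
Mean of differences = 0.0000
Numerator Σ(Δy_t−Δȳ)(Δy_{t+1}−Δȳ) = -64.0000
Denominator Σ(Δy_t−Δȳ)² = 376.0000
r_1(Δy) = -64.0000 / 376.0000 = -0.170

-0.170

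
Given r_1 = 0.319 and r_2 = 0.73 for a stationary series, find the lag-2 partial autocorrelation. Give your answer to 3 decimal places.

0.699

φ_{22} = (r_2 − r_1²) / (1 − r_1²)
r_1² = (0.319)² = 0.101761
Numerator = 0.73 − 0.1018 = 0.6282; denominator = 1 − 0.1018 = 0.8982
φ_{22} = 0.6282 / 0.8982 = 0.699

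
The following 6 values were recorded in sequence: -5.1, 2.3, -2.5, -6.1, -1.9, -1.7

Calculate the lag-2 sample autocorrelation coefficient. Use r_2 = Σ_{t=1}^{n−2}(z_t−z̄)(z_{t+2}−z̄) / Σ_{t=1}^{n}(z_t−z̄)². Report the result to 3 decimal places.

Mean z̄ = (-5.1 + 2.3 − 2.5 − 6.1 − 1.9 − 1.7)/6 = -2.5000
Σ(z_t−z̄)(z_{t+2}−z̄) = (0.0000) + (-17.2800) + (0.0000) + (-2.8800) = -20.1600
Denominator Σ(z_t−z̄)² = 43.7600
r_2 = -20.1600 / 43.7600 = -0.461

-0.461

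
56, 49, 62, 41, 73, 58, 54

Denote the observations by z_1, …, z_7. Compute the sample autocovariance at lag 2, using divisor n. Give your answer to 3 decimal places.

20.259

Mean z̄ = (56 + 49 + 62 + 41 + 73 + 58 + 54)/7 = 56.1429
Σ_{t=1}^{5}(z_t−z̄)(z_{t+2}−z̄) = 141.8163
γ_2 = 141.8163 / 7 = 20.259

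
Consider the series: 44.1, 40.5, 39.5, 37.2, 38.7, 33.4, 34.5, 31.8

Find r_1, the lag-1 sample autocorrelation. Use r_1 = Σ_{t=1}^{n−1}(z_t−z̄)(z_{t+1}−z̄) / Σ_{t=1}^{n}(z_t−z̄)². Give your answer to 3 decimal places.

0.423

Mean z̄ = (44.1 + 40.5 + 39.5 + 37.2 + 38.7 + 33.4 + 34.5 + 31.8)/8 = 37.4625
Deviations from mean: 6.6375, 3.0375, 2.0375, -0.2625, 1.2375, -4.0625, -2.9625, -5.6625
Σ(z_t−z̄)(z_{t+1}−z̄) = (20.1614) + (6.1889) + (-0.5348) + (-0.3248) + (-5.0273) + (12.0352) + (16.7752) = 49.2736
Denominator Σ(z_t−z̄)² = 116.3788
r_1 = 49.2736 / 116.3788 = 0.423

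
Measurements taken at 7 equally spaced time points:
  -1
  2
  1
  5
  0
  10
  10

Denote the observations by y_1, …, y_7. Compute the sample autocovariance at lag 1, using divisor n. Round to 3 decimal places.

Mean ȳ = (-1 + 2 + 1 + 5 + 0 + 10 + 10)/7 = 3.8571
Σ_{t=1}^{6}(y_t−ȳ)(y_{t+1}−ȳ) = 20.6939
γ_1 = 20.6939 / 7 = 2.956

2.956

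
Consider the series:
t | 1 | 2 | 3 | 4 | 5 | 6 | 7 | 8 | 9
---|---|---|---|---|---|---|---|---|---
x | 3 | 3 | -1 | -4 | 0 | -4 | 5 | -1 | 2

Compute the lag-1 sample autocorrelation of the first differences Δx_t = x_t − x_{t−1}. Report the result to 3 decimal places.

-0.681

First differences Δx: 0, -4, -3, 4, -4, 9, -6, 3
Mean of differences = -0.1250
Numerator Σ(Δx_t−Δx̄)(Δx_{t+1}−Δx̄) = -124.5156
Denominator Σ(Δx_t−Δx̄)² = 182.8750
r_1(Δx) = -124.5156 / 182.8750 = -0.681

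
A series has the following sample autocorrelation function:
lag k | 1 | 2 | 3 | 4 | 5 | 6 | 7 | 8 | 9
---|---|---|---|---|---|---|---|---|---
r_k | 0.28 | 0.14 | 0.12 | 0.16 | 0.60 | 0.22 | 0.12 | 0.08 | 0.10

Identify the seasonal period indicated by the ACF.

The largest autocorrelation is r_5 = 0.60; the remaining lags stay at or below 0.28. The elevated value at lag 1 (0.28), dropping to 0.14 at lag 2, reflects decaying short-term dependence rather than seasonality.
The dominant spike at lag 5 indicates a seasonal period of 5.

5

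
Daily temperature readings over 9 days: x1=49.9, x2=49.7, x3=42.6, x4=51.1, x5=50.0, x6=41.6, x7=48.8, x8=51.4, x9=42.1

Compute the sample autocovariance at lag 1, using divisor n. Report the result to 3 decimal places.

Mean x̄ = (49.9 + 49.7 + 42.6 + 51.1 + 50.0 + 41.6 + 48.8 + 51.4 + 42.1)/9 = 47.4667
Σ_{t=1}^{8}(x_t−x̄)(x_{t+1}−x̄) = -52.4611
γ_1 = -52.4611 / 9 = -5.829

-5.829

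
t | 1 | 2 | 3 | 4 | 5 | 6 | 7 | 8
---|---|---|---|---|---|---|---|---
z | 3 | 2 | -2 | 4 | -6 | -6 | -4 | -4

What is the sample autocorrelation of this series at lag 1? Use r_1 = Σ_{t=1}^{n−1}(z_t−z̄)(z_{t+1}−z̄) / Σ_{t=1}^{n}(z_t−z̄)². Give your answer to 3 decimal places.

0.206

Mean z̄ = (3 + 2 − 2 + 4 − 6 − 6 − 4 − 4)/8 = -1.6250
Deviations from mean: 4.6250, 3.6250, -0.3750, 5.6250, -4.3750, -4.3750, -2.3750, -2.3750
Σ(z_t−z̄)(z_{t+1}−z̄) = (16.7656) + (-1.3594) + (-2.1094) + (-24.6094) + (19.1406) + (10.3906) + (5.6406) = 23.8594
Denominator Σ(z_t−z̄)² = 115.8750
r_1 = 23.8594 / 115.8750 = 0.206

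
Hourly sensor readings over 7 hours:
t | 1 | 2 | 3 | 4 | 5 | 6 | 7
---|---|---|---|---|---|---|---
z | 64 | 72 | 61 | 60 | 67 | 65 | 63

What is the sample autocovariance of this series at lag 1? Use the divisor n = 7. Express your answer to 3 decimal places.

Mean z̄ = (64 + 72 + 61 + 60 + 67 + 65 + 63)/7 = 64.5714
Deviations: -0.5714, 7.4286, -3.5714, -4.5714, 2.4286, 0.4286, -1.5714
Σ_{t=1}^{6}(z_t−z̄)(z_{t+1}−z̄) = -25.1837
γ_1 = -25.1837 / 7 = -3.598

-3.598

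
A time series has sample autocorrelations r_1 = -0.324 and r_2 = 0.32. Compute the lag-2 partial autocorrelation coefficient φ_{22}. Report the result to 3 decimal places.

0.240

φ_{22} = (r_2 − r_1²) / (1 − r_1²)
r_1² = (-0.324)² = 0.104976
Numerator = 0.32 − 0.1050 = 0.2150; denominator = 1 − 0.1050 = 0.8950
φ_{22} = 0.2150 / 0.8950 = 0.240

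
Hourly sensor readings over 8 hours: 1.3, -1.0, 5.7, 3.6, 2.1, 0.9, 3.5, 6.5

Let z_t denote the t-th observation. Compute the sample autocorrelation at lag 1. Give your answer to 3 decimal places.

-0.021

Mean z̄ = (1.3 − 1.0 + 5.7 + 3.6 + 2.1 + 0.9 + 3.5 + 6.5)/8 = 2.8250
Deviations from mean: -1.5250, -3.8250, 2.8750, 0.7750, -0.7250, -1.9250, 0.6750, 3.6750
Numerator Σ_{t=1}^{7}(z_t−z̄)(z_{t+1}−z̄) = -0.9206
Denominator Σ(z_t−z̄)² = 44.0150
r_1 = -0.9206 / 44.0150 = -0.021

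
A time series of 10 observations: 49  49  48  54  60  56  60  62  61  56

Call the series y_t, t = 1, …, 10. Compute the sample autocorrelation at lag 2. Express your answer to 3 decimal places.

0.294

Mean ȳ = (49 + 49 + 48 + 54 + 60 + 56 + 60 + 62 + 61 + 56)/10 = 55.5000
Numerator Σ_{t=1}^{8}(y_t−ȳ)(y_{t+2}−ȳ) = 75.5000
Denominator Σ(y_t−ȳ)² = 256.5000
r_2 = 75.5000 / 256.5000 = 0.294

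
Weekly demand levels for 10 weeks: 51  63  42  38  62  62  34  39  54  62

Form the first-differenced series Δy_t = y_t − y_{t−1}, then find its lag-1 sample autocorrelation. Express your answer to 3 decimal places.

-0.088

First differences Δy: 12, -21, -4, 24, 0, -28, 5, 15, 8
Mean of differences = 1.2222
Numerator Σ(Δy_t−Δȳ)(Δy_{t+1}−Δȳ) = -199.4938
Denominator Σ(Δy_t−Δȳ)² = 2261.5556
r_1(Δy) = -199.4938 / 2261.5556 = -0.088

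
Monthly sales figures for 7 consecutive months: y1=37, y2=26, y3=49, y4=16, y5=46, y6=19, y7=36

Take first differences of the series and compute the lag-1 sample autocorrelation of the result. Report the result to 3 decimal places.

-0.895

First differences Δy: -11, 23, -33, 30, -27, 17
Mean of differences = -0.1667
Numerator Σ(Δy_t−Δȳ)(Δy_{t+1}−Δȳ) = -3272.1944
Denominator Σ(Δy_t−Δȳ)² = 3656.8333
r_1(Δy) = -3272.1944 / 3656.8333 = -0.895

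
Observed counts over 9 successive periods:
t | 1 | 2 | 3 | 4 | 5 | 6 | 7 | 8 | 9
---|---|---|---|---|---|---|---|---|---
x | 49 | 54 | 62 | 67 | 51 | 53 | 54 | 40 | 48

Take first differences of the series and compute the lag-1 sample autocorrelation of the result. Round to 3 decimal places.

First differences Δx: 5, 8, 5, -16, 2, 1, -14, 8
Mean of differences = -0.1250
Numerator Σ(Δx_t−Δx̄)(Δx_{t+1}−Δx̄) = -157.7656
Denominator Σ(Δx_t−Δx̄)² = 634.8750
r_1(Δx) = -157.7656 / 634.8750 = -0.248

-0.248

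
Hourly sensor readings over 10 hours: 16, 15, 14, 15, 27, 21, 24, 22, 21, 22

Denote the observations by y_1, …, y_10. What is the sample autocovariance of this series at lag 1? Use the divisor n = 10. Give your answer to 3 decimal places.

6.761

Mean ȳ = (16 + 15 + 14 + 15 + 27 + 21 + 24 + 22 + 21 + 22)/10 = 19.7000
Σ_{t=1}^{9}(y_t−ȳ)(y_{t+1}−ȳ) = 67.6100
γ_1 = 67.6100 / 10 = 6.761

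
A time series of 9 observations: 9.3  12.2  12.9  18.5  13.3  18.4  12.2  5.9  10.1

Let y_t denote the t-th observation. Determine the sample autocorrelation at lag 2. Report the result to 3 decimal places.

Mean ȳ = (9.3 + 12.2 + 12.9 + 18.5 + 13.3 + 18.4 + 12.2 + 5.9 + 10.1)/9 = 12.5333
Σ(y_t−ȳ)(y_{t+2}−ȳ) = (-1.1856) + (-1.9889) + (0.2811) + (35.0044) + (-0.2556) + (-38.9156) + (0.8111) = -6.2489
Denominator Σ(y_t−ȳ)² = 131.3400
r_2 = -6.2489 / 131.3400 = -0.048

-0.048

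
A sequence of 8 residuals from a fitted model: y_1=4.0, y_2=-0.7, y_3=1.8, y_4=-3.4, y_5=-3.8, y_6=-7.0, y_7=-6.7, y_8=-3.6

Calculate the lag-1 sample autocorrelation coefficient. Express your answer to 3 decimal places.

0.440

Mean ȳ = (4.0 − 0.7 + 1.8 − 3.4 − 3.8 − 7.0 − 6.7 − 3.6)/8 = -2.4250
Deviations from mean: 6.4250, 1.7250, 4.2250, -0.9750, -1.3750, -4.5750, -4.2750, -1.1750
Numerator Σ_{t=1}^{7}(y_t−ȳ)(y_{t+1}−ȳ) = 46.4644
Denominator Σ(y_t−ȳ)² = 105.5350
r_1 = 46.4644 / 105.5350 = 0.440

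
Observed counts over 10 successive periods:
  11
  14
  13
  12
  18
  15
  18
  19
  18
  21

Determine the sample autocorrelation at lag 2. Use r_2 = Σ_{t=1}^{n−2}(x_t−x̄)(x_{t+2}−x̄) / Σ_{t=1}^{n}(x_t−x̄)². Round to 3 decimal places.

Mean x̄ = (11 + 14 + 13 + 12 + 18 + 15 + 18 + 19 + 18 + 21)/10 = 15.9000
Numerator Σ_{t=1}^{8}(x_t−x̄)(x_{t+2}−x̄) = 40.8800
Denominator Σ(x_t−x̄)² = 100.9000
r_2 = 40.8800 / 100.9000 = 0.405

0.405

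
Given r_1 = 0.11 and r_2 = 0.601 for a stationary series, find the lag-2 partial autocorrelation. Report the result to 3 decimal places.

φ_{22} = (r_2 − r_1²) / (1 − r_1²)
r_1² = (0.11)² = 0.0121
Numerator = 0.601 − 0.0121 = 0.5889; denominator = 1 − 0.0121 = 0.9879
φ_{22} = 0.5889 / 0.9879 = 0.596

0.596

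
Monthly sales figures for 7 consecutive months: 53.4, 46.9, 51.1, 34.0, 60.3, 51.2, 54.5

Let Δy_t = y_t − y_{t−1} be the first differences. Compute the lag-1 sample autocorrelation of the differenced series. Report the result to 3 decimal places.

First differences Δy: -6.5, 4.2, -17.1, 26.3, -9.1, 3.3
Mean of differences = 0.1833
Numerator Σ(Δy_t−Δȳ)(Δy_{t+1}−Δȳ) = -819.0319
Denominator Σ(Δy_t−Δȳ)² = 1137.4883
r_1(Δy) = -819.0319 / 1137.4883 = -0.720

-0.720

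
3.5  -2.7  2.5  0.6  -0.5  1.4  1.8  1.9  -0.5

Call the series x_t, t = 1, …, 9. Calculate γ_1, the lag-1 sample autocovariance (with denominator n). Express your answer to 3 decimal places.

Mean x̄ = (3.5 − 2.7 + 2.5 + 0.6 − 0.5 + 1.4 + 1.8 + 1.9 − 0.5)/9 = 0.8889
Σ_{t=1}^{8}(x_t−x̄)(x_{t+1}−x̄) = -15.9446
γ_1 = -15.9446 / 9 = -1.772

-1.772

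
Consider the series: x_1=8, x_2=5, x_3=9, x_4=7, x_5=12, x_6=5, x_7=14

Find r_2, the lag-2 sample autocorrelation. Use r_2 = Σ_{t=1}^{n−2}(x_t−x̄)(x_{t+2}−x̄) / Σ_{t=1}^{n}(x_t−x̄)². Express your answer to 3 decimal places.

Mean x̄ = (8 + 5 + 9 + 7 + 12 + 5 + 14)/7 = 8.5714
Deviations from mean: -0.5714, -3.5714, 0.4286, -1.5714, 3.4286, -3.5714, 5.4286
Σ(x_t−x̄)(x_{t+2}−x̄) = (-0.2449) + (5.6122) + (1.4694) + (5.6122) + (18.6122) = 31.0612
Denominator Σ(x_t−x̄)² = 69.7143
r_2 = 31.0612 / 69.7143 = 0.446

0.446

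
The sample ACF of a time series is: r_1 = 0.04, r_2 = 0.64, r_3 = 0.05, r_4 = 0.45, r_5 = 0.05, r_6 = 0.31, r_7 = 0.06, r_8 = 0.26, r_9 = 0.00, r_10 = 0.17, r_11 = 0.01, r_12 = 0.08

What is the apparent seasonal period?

The largest autocorrelation is r_2 = 0.64, with weaker echoes at lags 4 (0.45), 6 (0.31), 8 (0.26) and 10 (0.17); the remaining lags stay at or below 0.08.
The dominant spike at lag 2 indicates a seasonal period of 2.

2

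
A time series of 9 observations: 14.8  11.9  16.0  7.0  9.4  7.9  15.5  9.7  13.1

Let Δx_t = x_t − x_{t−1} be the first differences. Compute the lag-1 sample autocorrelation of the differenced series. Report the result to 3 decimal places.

-0.690

First differences Δx: -2.9, 4.1, -9.0, 2.4, -1.5, 7.6, -5.8, 3.4
Mean of differences = -0.2125
Numerator Σ(Δx_t−Δx̄)(Δx_{t+1}−Δx̄) = -149.7027
Denominator Σ(Δx_t−Δx̄)² = 216.8288
r_1(Δx) = -149.7027 / 216.8288 = -0.690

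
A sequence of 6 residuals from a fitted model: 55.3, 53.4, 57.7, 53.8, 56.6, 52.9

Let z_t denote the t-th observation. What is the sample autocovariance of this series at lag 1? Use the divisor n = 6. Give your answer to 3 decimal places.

Mean z̄ = (55.3 + 53.4 + 57.7 + 53.8 + 56.6 + 52.9)/6 = 54.9500
Σ_{t=1}^{5}(z_t−z̄)(z_{t+1}−z̄) = -13.2475
γ_1 = -13.2475 / 6 = -2.208

-2.208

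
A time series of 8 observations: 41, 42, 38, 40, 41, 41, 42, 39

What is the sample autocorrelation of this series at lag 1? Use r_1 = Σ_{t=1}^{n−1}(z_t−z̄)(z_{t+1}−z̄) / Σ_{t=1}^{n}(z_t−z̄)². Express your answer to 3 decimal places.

Mean z̄ = (41 + 42 + 38 + 40 + 41 + 41 + 42 + 39)/8 = 40.5000
Deviations from mean: 0.5000, 1.5000, -2.5000, -0.5000, 0.5000, 0.5000, 1.5000, -1.5000
Σ(z_t−z̄)(z_{t+1}−z̄) = (0.7500) + (-3.7500) + (1.2500) + (-0.2500) + (0.2500) + (0.7500) + (-2.2500) = -3.2500
Denominator Σ(z_t−z̄)² = 14.0000
r_1 = -3.2500 / 14.0000 = -0.232

-0.232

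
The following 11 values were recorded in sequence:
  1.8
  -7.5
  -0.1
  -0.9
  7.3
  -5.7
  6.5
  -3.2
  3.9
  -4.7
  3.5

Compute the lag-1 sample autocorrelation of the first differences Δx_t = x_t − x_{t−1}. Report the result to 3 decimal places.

First differences Δx: -9.3, 7.4, -0.8, 8.2, -13.0, 12.2, -9.7, 7.1, -8.6, 8.2
Mean of differences = 0.1700
Numerator Σ(Δx_t−Δx̄)(Δx_{t+1}−Δx̄) = -665.7949
Denominator Σ(Δx_t−Δx̄)² = 812.3810
r_1(Δx) = -665.7949 / 812.3810 = -0.820

-0.820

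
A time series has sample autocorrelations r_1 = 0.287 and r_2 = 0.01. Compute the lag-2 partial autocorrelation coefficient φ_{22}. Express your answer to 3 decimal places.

φ_{22} = (r_2 − r_1²) / (1 − r_1²)
r_1² = (0.287)² = 0.082369
Numerator = 0.01 − 0.0824 = -0.0724; denominator = 1 − 0.0824 = 0.9176
φ_{22} = -0.0724 / 0.9176 = -0.079

-0.079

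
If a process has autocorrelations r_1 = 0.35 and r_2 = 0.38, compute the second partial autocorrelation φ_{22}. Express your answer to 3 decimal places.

0.293

φ_{22} = (r_2 − r_1²) / (1 − r_1²)
r_1² = (0.35)² = 0.1225
Numerator = 0.38 − 0.1225 = 0.2575; denominator = 1 − 0.1225 = 0.8775
φ_{22} = 0.2575 / 0.8775 = 0.293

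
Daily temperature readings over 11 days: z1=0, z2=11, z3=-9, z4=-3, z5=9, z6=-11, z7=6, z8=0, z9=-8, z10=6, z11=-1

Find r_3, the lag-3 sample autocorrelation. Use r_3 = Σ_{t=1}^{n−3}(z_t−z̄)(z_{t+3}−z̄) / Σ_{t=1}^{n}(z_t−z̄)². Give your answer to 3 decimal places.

0.553

Mean z̄ = (0 + 11 − 9 − 3 + 9 − 11 + 6 + 0 − 8 + 6 − 1)/11 = 0.0000
Numerator Σ_{t=1}^{8}(z_t−z̄)(z_{t+3}−z̄) = 304.0000
Denominator Σ(z_t−z̄)² = 550.0000
r_3 = 304.0000 / 550.0000 = 0.553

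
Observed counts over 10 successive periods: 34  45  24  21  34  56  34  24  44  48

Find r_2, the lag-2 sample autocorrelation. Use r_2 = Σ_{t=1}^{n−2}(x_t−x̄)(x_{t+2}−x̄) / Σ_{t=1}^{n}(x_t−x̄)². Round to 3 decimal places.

Mean x̄ = (34 + 45 + 24 + 21 + 34 + 56 + 34 + 24 + 44 + 48)/10 = 36.4000
Numerator Σ_{t=1}^{8}(x_t−x̄)(x_{t+2}−x̄) = -774.1200
Denominator Σ(x_t−x̄)² = 1212.4000
r_2 = -774.1200 / 1212.4000 = -0.639

-0.639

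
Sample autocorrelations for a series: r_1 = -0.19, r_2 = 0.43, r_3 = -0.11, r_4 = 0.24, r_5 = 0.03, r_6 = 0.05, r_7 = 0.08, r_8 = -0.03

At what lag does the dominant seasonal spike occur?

2

The largest autocorrelation is r_2 = 0.43, with a weaker echo at lag 4 (0.24); the remaining lags stay at or below 0.08.
The dominant spike at lag 2 indicates a seasonal period of 2.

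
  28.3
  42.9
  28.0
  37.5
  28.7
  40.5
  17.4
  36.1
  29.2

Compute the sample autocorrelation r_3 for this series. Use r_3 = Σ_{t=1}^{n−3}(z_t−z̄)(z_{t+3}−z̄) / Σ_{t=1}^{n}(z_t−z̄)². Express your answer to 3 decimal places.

-0.418

Mean z̄ = (28.3 + 42.9 + 28.0 + 37.5 + 28.7 + 40.5 + 17.4 + 36.1 + 29.2)/9 = 32.0667
Σ(z_t−z̄)(z_{t+3}−z̄) = (-20.4656) + (-36.4722) + (-34.2956) + (-79.6889) + (-13.5789) + (-24.1756) = -208.6767
Denominator Σ(z_t−z̄)² = 499.6600
r_3 = -208.6767 / 499.6600 = -0.418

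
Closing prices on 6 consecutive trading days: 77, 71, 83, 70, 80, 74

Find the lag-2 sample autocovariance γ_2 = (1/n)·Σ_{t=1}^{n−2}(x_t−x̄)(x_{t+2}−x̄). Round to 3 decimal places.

Mean x̄ = (77 + 71 + 83 + 70 + 80 + 74)/6 = 75.8333
Σ_{t=1}^{4}(x_t−x̄)(x_{t+2}−x̄) = 77.1111
γ_2 = 77.1111 / 6 = 12.852

12.852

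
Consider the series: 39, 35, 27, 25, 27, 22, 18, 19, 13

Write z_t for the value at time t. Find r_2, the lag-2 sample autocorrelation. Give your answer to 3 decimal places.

0.221

Mean z̄ = (39 + 35 + 27 + 25 + 27 + 22 + 18 + 19 + 13)/9 = 25.0000
Σ(z_t−z̄)(z_{t+2}−z̄) = (28.0000) + (0.0000) + (4.0000) + (0.0000) + (-14.0000) + (18.0000) + (84.0000) = 120.0000
Denominator Σ(z_t−z̄)² = 542.0000
r_2 = 120.0000 / 542.0000 = 0.221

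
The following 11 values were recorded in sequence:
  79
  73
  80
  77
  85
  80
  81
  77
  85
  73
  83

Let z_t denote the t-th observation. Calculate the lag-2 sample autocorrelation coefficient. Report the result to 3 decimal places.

0.402

Mean z̄ = (79 + 73 + 80 + 77 + 85 + 80 + 81 + 77 + 85 + 73 + 83)/11 = 79.3636
Numerator Σ_{t=1}^{9}(z_t−z̄)(z_{t+2}−z̄) = 69.3719
Denominator Σ(z_t−z̄)² = 172.5455
r_2 = 69.3719 / 172.5455 = 0.402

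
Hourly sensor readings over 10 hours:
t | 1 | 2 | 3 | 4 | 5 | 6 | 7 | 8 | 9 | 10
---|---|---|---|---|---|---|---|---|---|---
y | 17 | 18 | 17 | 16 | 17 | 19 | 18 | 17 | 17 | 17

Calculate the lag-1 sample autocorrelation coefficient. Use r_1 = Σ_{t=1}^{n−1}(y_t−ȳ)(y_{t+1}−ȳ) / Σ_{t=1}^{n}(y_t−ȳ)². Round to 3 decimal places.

0.166

Mean ȳ = (17 + 18 + 17 + 16 + 17 + 19 + 18 + 17 + 17 + 17)/10 = 17.3000
Numerator Σ_{t=1}^{9}(y_t−ȳ)(y_{t+1}−ȳ) = 1.0100
Denominator Σ(y_t−ȳ)² = 6.1000
r_1 = 1.0100 / 6.1000 = 0.166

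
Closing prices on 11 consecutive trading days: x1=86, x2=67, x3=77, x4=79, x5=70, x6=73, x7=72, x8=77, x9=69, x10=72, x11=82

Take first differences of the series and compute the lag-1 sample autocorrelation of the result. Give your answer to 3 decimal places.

-0.339

First differences Δx: -19, 10, 2, -9, 3, -1, 5, -8, 3, 10
Mean of differences = -0.4000
Numerator Σ(Δx_t−Δx̄)(Δx_{t+1}−Δx̄) = -255.1600
Denominator Σ(Δx_t−Δx̄)² = 752.4000
r_1(Δx) = -255.1600 / 752.4000 = -0.339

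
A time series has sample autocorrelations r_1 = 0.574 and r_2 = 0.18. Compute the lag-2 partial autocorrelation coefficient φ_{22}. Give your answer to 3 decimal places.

φ_{22} = (r_2 − r_1²) / (1 − r_1²)
r_1² = (0.574)² = 0.329476
Numerator = 0.18 − 0.3295 = -0.1495; denominator = 1 − 0.3295 = 0.6705
φ_{22} = -0.1495 / 0.6705 = -0.223

-0.223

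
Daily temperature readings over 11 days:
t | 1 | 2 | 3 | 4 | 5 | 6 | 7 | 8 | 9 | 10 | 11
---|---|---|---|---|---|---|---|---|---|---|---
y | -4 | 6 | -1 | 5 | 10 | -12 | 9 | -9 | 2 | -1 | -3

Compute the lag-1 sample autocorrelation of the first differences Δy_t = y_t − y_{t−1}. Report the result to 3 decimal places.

-0.789

First differences Δy: 10, -7, 6, 5, -22, 21, -18, 11, -3, -2
Mean of differences = 0.1000
Numerator Σ(Δy_t−Δȳ)(Δy_{t+1}−Δȳ) = -1256.3100
Denominator Σ(Δy_t−Δȳ)² = 1592.9000
r_1(Δy) = -1256.3100 / 1592.9000 = -0.789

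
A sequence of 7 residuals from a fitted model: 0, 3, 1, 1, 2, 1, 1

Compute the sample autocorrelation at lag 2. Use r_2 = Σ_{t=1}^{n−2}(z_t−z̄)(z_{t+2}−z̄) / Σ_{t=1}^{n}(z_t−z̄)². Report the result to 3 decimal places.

-0.083

Mean z̄ = (0 + 3 + 1 + 1 + 2 + 1 + 1)/7 = 1.2857
Deviations from mean: -1.2857, 1.7143, -0.2857, -0.2857, 0.7143, -0.2857, -0.2857
Σ(z_t−z̄)(z_{t+2}−z̄) = (0.3673) + (-0.4898) + (-0.2041) + (0.0816) + (-0.2041) = -0.4490
Denominator Σ(z_t−z̄)² = 5.4286
r_2 = -0.4490 / 5.4286 = -0.083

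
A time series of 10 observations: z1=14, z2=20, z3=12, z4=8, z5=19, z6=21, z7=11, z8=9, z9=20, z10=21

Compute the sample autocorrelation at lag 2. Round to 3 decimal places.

Mean z̄ = (14 + 20 + 12 + 8 + 19 + 21 + 11 + 9 + 20 + 21)/10 = 15.5000
Numerator Σ_{t=1}^{8}(z_t−z̄)(z_{t+2}−z̄) = -189.5000
Denominator Σ(z_t−z̄)² = 246.5000
r_2 = -189.5000 / 246.5000 = -0.769

-0.769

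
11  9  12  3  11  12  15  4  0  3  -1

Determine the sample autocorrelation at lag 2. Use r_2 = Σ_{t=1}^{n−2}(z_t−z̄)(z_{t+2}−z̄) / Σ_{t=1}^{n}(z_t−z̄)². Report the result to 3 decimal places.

0.130

Mean z̄ = (11 + 9 + 12 + 3 + 11 + 12 + 15 + 4 + 0 + 3 − 1)/11 = 7.1818
Numerator Σ_{t=1}^{9}(z_t−z̄)(z_{t+2}−z̄) = 39.4793
Denominator Σ(z_t−z̄)² = 303.6364
r_2 = 39.4793 / 303.6364 = 0.130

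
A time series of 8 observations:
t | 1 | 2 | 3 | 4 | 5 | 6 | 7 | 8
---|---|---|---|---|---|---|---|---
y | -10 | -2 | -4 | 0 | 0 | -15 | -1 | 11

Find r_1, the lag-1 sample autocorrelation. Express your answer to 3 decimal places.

Mean ȳ = (-10 − 2 − 4 + 0 + 0 − 15 − 1 + 11)/8 = -2.6250
Σ(y_t−ȳ)(y_{t+1}−ȳ) = (-4.6094) + (-0.8594) + (-3.6094) + (6.8906) + (-32.4844) + (-20.1094) + (22.1406) = -32.6406
Denominator Σ(y_t−ȳ)² = 411.8750
r_1 = -32.6406 / 411.8750 = -0.079

-0.079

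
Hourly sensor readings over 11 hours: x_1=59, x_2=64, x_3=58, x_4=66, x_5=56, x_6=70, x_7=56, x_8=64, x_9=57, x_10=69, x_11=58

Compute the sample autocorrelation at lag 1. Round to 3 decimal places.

-0.859

Mean x̄ = (59 + 64 + 58 + 66 + 56 + 70 + 56 + 64 + 57 + 69 + 58)/11 = 61.5455
Numerator Σ_{t=1}^{10}(x_t−x̄)(x_{t+1}−x̄) = -234.2975
Denominator Σ(x_t−x̄)² = 272.7273
r_1 = -234.2975 / 272.7273 = -0.859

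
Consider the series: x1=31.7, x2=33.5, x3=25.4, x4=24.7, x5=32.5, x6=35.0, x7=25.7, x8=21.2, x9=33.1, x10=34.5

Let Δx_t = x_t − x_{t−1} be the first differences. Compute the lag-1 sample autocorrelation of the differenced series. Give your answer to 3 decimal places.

-0.034

First differences Δx: 1.8, -8.1, -0.7, 7.8, 2.5, -9.3, -4.5, 11.9, 1.4
Mean of differences = 0.3111
Numerator Σ(Δx_t−Δx̄)(Δx_{t+1}−Δx̄) = -13.1323
Denominator Σ(Δx_t−Δx̄)² = 385.8689
r_1(Δx) = -13.1323 / 385.8689 = -0.034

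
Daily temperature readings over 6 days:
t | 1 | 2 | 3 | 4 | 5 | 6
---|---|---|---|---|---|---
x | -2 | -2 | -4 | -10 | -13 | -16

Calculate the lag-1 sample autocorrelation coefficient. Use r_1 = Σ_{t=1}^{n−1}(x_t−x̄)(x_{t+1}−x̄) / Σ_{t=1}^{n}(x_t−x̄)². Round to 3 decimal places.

0.561

Mean x̄ = (-2 − 2 − 4 − 10 − 13 − 16)/6 = -7.8333
Deviations from mean: 5.8333, 5.8333, 3.8333, -2.1667, -5.1667, -8.1667
Numerator Σ_{t=1}^{5}(x_t−x̄)(x_{t+1}−x̄) = 101.4722
Denominator Σ(x_t−x̄)² = 180.8333
r_1 = 101.4722 / 180.8333 = 0.561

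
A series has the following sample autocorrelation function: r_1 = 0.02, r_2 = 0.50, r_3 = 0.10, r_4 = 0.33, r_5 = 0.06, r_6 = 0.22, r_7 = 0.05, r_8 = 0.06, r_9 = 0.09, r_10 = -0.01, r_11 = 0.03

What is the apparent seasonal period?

The largest autocorrelation is r_2 = 0.50, with weaker echoes at lags 4 (0.33) and 6 (0.22); the remaining lags stay at or below 0.10.
The dominant spike at lag 2 indicates a seasonal period of 2.

2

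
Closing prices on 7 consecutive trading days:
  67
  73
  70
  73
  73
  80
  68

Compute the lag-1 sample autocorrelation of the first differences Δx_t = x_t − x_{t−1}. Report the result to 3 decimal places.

-0.455

First differences Δx: 6, -3, 3, 0, 7, -12
Mean of differences = 0.1667
Numerator Σ(Δx_t−Δx̄)(Δx_{t+1}−Δx̄) = -112.1944
Denominator Σ(Δx_t−Δx̄)² = 246.8333
r_1(Δx) = -112.1944 / 246.8333 = -0.455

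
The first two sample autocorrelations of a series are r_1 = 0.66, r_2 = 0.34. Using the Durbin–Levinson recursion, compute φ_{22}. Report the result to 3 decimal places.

φ_{22} = (r_2 − r_1²) / (1 − r_1²)
r_1² = (0.66)² = 0.4356
Numerator = 0.34 − 0.4356 = -0.0956; denominator = 1 − 0.4356 = 0.5644
φ_{22} = -0.0956 / 0.5644 = -0.169

-0.169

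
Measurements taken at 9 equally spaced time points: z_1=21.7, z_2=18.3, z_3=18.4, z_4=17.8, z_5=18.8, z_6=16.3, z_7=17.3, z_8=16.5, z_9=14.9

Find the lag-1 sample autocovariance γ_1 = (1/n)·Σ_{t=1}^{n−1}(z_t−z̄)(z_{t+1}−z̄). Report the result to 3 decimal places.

0.655

Mean z̄ = (21.7 + 18.3 + 18.4 + 17.8 + 18.8 + 16.3 + 17.3 + 16.5 + 14.9)/9 = 17.7778
Σ_{t=1}^{8}(z_t−z̄)(z_{t+1}−z̄) = 5.8928
γ_1 = 5.8928 / 9 = 0.655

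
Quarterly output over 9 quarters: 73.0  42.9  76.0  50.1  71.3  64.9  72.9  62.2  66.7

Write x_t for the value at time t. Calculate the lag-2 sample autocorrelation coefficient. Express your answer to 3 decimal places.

0.554

Mean x̄ = (73.0 + 42.9 + 76.0 + 50.1 + 71.3 + 64.9 + 72.9 + 62.2 + 66.7)/9 = 64.4444
Numerator Σ_{t=1}^{7}(x_t−x̄)(x_{t+2}−x̄) = 556.6094
Denominator Σ(x_t−x̄)² = 1005.4822
r_2 = 556.6094 / 1005.4822 = 0.554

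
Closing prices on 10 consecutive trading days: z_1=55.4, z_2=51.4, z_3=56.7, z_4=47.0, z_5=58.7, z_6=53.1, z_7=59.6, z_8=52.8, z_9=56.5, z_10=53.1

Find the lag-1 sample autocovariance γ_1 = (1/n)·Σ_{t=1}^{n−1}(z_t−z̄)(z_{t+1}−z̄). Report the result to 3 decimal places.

-8.552

Mean z̄ = (55.4 + 51.4 + 56.7 + 47.0 + 58.7 + 53.1 + 59.6 + 52.8 + 56.5 + 53.1)/10 = 54.4300
Σ_{t=1}^{9}(z_t−z̄)(z_{t+1}−z̄) = -85.5189
γ_1 = -85.5189 / 10 = -8.552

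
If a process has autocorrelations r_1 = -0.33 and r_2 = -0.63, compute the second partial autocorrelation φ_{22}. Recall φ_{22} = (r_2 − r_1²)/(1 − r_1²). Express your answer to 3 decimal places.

-0.829

φ_{22} = (r_2 − r_1²) / (1 − r_1²)
r_1² = (-0.33)² = 0.1089
Numerator = -0.63 − 0.1089 = -0.7389; denominator = 1 − 0.1089 = 0.8911
φ_{22} = -0.7389 / 0.8911 = -0.829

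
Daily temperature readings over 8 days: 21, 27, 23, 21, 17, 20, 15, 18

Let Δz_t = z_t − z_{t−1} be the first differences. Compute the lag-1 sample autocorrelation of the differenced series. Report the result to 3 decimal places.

-0.487

First differences Δz: 6, -4, -2, -4, 3, -5, 3
Mean of differences = -0.4286
Numerator Σ(Δz_t−Δz̄)(Δz_{t+1}−Δz̄) = -55.3265
Denominator Σ(Δz_t−Δz̄)² = 113.7143
r_1(Δz) = -55.3265 / 113.7143 = -0.487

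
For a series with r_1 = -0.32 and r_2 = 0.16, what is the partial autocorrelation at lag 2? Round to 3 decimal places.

0.064

φ_{22} = (r_2 − r_1²) / (1 − r_1²)
r_1² = (-0.32)² = 0.1024
Numerator = 0.16 − 0.1024 = 0.0576; denominator = 1 − 0.1024 = 0.8976
φ_{22} = 0.0576 / 0.8976 = 0.064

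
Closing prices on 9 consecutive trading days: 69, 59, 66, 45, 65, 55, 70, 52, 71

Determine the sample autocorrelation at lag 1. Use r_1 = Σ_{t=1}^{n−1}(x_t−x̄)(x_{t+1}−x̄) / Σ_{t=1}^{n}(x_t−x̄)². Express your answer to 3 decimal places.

-0.626

Mean x̄ = (69 + 59 + 66 + 45 + 65 + 55 + 70 + 52 + 71)/9 = 61.3333
Numerator Σ_{t=1}^{8}(x_t−x̄)(x_{t+1}−x̄) = -414.1111
Denominator Σ(x_t−x̄)² = 662.0000
r_1 = -414.1111 / 662.0000 = -0.626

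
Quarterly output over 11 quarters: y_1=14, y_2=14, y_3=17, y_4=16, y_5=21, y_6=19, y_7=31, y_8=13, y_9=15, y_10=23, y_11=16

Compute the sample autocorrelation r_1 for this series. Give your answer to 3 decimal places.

-0.156

Mean ȳ = (14 + 14 + 17 + 16 + 21 + 19 + 31 + 13 + 15 + 23 + 16)/11 = 18.0909
Numerator Σ_{t=1}^{10}(y_t−ȳ)(y_{t+1}−ȳ) = -43.6446
Denominator Σ(y_t−ȳ)² = 278.9091
r_1 = -43.6446 / 278.9091 = -0.156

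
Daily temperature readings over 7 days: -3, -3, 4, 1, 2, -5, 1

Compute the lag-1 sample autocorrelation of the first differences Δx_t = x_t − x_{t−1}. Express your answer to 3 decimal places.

First differences Δx: 0, 7, -3, 1, -7, 6
Mean of differences = 0.6667
Numerator Σ(Δx_t−Δx̄)(Δx_{t+1}−Δx̄) = -72.1111
Denominator Σ(Δx_t−Δx̄)² = 141.3333
r_1(Δx) = -72.1111 / 141.3333 = -0.510

-0.510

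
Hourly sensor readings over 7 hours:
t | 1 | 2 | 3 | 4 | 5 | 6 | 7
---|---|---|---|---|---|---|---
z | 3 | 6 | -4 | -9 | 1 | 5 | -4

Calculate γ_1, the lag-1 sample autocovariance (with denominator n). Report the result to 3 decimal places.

0.805

Mean z̄ = (3 + 6 − 4 − 9 + 1 + 5 − 4)/7 = -0.2857
Σ_{t=1}^{6}(z_t−z̄)(z_{t+1}−z̄) = 5.6327
γ_1 = 5.6327 / 7 = 0.805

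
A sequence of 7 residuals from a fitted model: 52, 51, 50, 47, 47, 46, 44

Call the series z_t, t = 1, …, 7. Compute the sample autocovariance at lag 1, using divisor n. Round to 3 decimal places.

3.834

Mean z̄ = (52 + 51 + 50 + 47 + 47 + 46 + 44)/7 = 48.1429
Σ_{t=1}^{6}(z_t−z̄)(z_{t+1}−z̄) = 26.8367
γ_1 = 26.8367 / 7 = 3.834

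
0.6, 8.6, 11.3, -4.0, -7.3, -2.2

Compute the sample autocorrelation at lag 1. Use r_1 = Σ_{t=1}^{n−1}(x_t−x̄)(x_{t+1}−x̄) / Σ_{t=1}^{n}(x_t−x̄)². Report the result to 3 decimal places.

0.340

Mean x̄ = (0.6 + 8.6 + 11.3 − 4.0 − 7.3 − 2.2)/6 = 1.1667
Deviations from mean: -0.5667, 7.4333, 10.1333, -5.1667, -8.4667, -3.3667
Numerator Σ_{t=1}^{5}(x_t−x̄)(x_{t+1}−x̄) = 91.0056
Denominator Σ(x_t−x̄)² = 267.9733
r_1 = 91.0056 / 267.9733 = 0.340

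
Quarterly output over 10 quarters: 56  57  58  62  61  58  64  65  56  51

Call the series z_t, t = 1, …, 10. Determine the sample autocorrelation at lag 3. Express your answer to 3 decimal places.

Mean z̄ = (56 + 57 + 58 + 62 + 61 + 58 + 64 + 65 + 56 + 51)/10 = 58.8000
Numerator Σ_{t=1}^{7}(z_t−z̄)(z_{t+3}−z̄) = -20.3200
Denominator Σ(z_t−z̄)² = 161.6000
r_3 = -20.3200 / 161.6000 = -0.126

-0.126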